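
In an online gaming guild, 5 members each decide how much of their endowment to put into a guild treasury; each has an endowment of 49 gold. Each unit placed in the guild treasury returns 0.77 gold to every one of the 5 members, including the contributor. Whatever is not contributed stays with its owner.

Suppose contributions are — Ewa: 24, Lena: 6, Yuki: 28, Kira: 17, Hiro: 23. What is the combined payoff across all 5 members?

524.30 gold

Total contributed: 24 + 6 + 28 + 17 + 23 = 98; total kept: 5 × 49 − 98 = 147.
The guild treasury pays out 0.77 × 5 × 98 = 377.30 in aggregate.
Group total = 147 + 377.30 = 524.30.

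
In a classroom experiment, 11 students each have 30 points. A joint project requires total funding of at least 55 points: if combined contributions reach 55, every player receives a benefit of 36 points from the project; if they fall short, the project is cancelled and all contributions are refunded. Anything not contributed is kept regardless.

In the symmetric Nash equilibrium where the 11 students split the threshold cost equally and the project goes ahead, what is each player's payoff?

61 points

Equal share of the threshold: 55/11 = 5.
At this profile no one gains by cutting their contribution: any cut drops the total below 55, the project is cancelled, contributions are refunded, and the deviator ends with 30, which is less than 30 − 5 + 36 = 61. Contributing more than 5 just wastes the excess. So contributing exactly 5 is a best response.
Each player's payoff: 30 − 5 + 36 = 61.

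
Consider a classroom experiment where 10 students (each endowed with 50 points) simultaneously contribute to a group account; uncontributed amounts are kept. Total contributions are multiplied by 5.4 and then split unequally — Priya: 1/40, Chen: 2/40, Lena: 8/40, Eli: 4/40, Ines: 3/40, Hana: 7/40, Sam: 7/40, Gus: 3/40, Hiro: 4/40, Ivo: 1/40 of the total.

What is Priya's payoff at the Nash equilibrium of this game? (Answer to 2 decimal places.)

Player j's private return per contributed unit is 5.4 × (j's share). Contributing is weakly dominant for j when that share is at least 1/5.4 = 0.1852, and contributing 0 is dominant otherwise.
The only share above 0.1852 is Lena's 8/40, contributing 50; the remaining 9 contribute 0. Total contributed: 50.
Priya keeps 50 and receives 5.4 × 50 × 1/40 = 6.75 from the group account, for a payoff of 56.75.

56.75 points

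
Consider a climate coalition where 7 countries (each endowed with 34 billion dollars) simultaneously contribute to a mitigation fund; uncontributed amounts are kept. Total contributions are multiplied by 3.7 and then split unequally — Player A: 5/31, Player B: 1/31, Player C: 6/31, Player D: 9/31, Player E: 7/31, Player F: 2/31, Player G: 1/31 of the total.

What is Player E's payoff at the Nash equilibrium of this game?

62.41 billion dollars

For player j, contributing a unit is worthwhile iff 3.7 × (j's share) ≥ 1, i.e. iff j's share is at least 0.2703.
The only share above 0.2703 is Player D's 9/31, contributing 34; the remaining 6 contribute 0. Total contributed: 34.
Player E keeps 34 and receives 3.7 × 34 × 7/31 = 28.41 from the mitigation fund, for a payoff of 62.41.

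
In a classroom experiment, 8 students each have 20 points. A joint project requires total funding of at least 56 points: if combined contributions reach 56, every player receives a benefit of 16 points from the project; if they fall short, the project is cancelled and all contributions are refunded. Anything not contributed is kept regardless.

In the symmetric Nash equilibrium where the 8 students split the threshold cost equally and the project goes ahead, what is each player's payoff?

Equal share of the threshold: 56/8 = 7.
At this profile no one gains by cutting their contribution: any cut drops the total below 56, the project is cancelled, contributions are refunded, and the deviator ends with 20, which is less than 20 − 7 + 16 = 29. Contributing more than 7 just wastes the excess. So contributing exactly 7 is a best response.
Each player's payoff: 20 − 7 + 16 = 29.

29 points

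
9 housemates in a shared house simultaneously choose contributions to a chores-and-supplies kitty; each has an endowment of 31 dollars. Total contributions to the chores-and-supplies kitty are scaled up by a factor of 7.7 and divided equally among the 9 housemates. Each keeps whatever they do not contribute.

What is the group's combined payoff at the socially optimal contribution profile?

Each contributed unit returns 7.700 to the group as a whole (0.8556 to each of 9 players), which exceeds 1, so the social optimum is full contribution: group total = 7.700 × 279 = 2148.30.

2148.30 dollars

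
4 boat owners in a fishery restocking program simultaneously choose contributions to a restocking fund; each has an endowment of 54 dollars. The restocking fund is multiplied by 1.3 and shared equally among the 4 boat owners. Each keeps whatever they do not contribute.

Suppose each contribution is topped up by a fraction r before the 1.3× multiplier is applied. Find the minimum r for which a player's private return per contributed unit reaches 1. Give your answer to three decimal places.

With matching at rate r, one contributed unit becomes (1 + r) in the restocking fund and returns 1.3 × (1 + r) / 4 to the contributor.
Setting this equal to 1: 1 + r = 4/1.3 = 3.0769.
So the minimum matching rate is r = 3.0769 − 1 = 2.077.

2.077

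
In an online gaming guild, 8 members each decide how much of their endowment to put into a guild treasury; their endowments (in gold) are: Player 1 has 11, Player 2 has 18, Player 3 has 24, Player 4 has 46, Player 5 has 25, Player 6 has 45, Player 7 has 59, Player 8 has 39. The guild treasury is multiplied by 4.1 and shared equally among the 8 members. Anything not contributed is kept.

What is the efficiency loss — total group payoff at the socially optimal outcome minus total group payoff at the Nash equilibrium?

The private return per contributed unit is 4.1/8 = 0.5125 < 1 for every player regardless of endowment, so the Nash equilibrium is zero contribution and the group total is Σ E_j = 11 + 18 + 24 + 46 + 25 + 45 + 59 + 39 = 267.
Each contributed unit returns 4.100 to the group, so the social optimum is full contribution by everyone: group total = 4.100 × 267 = 1094.70.
Efficiency loss = (4.100 − 1) × 267 = 827.70.

827.70 gold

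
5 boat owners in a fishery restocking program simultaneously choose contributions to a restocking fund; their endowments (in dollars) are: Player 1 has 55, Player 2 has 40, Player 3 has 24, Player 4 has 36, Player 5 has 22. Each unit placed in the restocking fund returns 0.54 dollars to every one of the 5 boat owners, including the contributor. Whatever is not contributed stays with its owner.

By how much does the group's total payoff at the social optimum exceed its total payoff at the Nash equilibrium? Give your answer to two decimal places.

The private return per contributed unit is 0.54 < 1 for everyone, so the Nash equilibrium is zero contribution and the group total is Σ E_j = 55 + 40 + 24 + 36 + 22 = 177.
Each contributed unit returns 2.700 to the group, so the social optimum is full contribution by everyone: group total = 2.700 × 177 = 477.90.
Efficiency loss = (2.700 − 1) × 177 = 300.90.

300.90 dollars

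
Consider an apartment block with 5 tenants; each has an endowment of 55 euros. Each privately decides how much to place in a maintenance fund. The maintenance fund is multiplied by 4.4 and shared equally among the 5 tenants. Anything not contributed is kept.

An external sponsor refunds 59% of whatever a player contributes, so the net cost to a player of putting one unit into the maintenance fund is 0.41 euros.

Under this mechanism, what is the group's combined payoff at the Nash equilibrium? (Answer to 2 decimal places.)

The effective private return per unit is now (4.4/5) / 0.41 = 2.1463 > 1, so every player's dominant strategy flips to full contribution.
So the Nash equilibrium is full contribution by all 5; the group earns 5 × (55 × 0.59 + 4.4 × 55) = 1372.25.

1372.25 euros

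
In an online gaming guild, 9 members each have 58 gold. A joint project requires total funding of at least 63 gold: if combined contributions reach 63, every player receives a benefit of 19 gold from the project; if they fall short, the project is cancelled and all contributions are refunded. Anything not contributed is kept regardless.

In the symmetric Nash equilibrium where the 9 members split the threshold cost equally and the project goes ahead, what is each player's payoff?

70 gold

Equal share of the threshold: 63/9 = 7.
At this profile no one gains by cutting their contribution: any cut drops the total below 63, the project is cancelled, contributions are refunded, and the deviator ends with 58, which is less than 58 − 7 + 19 = 70. Contributing more than 7 just wastes the excess. So contributing exactly 7 is a best response.
Each player's payoff: 58 − 7 + 19 = 70.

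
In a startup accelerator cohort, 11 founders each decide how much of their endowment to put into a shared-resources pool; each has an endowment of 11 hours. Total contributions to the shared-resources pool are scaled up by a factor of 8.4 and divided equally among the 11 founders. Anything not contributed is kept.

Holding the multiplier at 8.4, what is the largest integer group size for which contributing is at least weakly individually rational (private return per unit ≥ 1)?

Private return per unit is 8.4/(group size), which is ≥ 1 whenever the group size is ≤ 8.4.
The largest such integer is 8.

8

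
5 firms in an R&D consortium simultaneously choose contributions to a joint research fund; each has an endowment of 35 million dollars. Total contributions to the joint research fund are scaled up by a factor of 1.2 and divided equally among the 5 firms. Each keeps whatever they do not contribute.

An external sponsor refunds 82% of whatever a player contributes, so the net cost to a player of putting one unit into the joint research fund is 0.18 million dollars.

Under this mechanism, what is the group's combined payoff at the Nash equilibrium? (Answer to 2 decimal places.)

Under the mechanism each unit contributed yields (1.2/5) / 0.18 = 1.3333 back to its contributor per unit of net cost, which exceeds 1, making full contribution the dominant choice for everyone.
So the Nash equilibrium is full contribution by all 5; the group earns 5 × (35 × 0.82 + 1.2 × 35) = 353.50.

353.50 million dollars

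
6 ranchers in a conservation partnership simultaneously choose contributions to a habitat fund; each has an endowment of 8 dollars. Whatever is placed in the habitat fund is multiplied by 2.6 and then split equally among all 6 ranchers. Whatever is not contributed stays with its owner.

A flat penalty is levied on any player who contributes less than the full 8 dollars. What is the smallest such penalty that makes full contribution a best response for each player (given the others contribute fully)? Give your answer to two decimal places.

4.53 dollars

Given the others contribute fully, the best deviation is to contribute 0 (any partial contribution still incurs the fine and gives up units whose private return 0.4333 is below 1).
Deviating from 8 to 0 saves 8 dollars but forfeits the deviator's share of the drop in the habitat fund: 2.6/6 × 8 = 3.47.
So the deviation gain is 8 − 3.47 = 4.53, and the fine must be at least 4.53 dollars to wipe it out.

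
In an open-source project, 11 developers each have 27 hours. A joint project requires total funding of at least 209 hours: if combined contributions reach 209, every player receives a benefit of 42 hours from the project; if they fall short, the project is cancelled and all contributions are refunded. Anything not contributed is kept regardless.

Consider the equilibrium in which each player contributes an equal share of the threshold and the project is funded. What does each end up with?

Equal share of the threshold: 209/11 = 19.
At this profile no one gains by cutting their contribution: any cut drops the total below 209, the project is cancelled, contributions are refunded, and the deviator ends with 27, which is less than 27 − 19 + 42 = 50. Contributing more than 19 just wastes the excess. So contributing exactly 19 is a best response.
Each player's payoff: 27 − 19 + 42 = 50.

50 hours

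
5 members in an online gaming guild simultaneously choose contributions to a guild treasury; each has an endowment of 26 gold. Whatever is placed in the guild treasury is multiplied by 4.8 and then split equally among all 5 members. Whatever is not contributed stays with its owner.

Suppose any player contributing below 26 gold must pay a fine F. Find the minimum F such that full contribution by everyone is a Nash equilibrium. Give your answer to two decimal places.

1.04 gold

Given the others contribute fully, the best deviation is to contribute 0 (any partial contribution still incurs the fine and gives up units whose private return 0.9600 is below 1).
Deviating from 26 to 0 saves 26 gold but forfeits the deviator's share of the drop in the guild treasury: 4.8/5 × 26 = 24.96.
So the deviation gain is 26 − 24.96 = 1.04, and the fine must be at least 1.04 gold to wipe it out.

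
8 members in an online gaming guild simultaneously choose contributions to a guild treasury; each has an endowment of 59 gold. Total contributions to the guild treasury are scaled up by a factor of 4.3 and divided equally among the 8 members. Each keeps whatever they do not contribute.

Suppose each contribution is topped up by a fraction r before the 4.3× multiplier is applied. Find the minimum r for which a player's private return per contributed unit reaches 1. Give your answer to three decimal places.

0.860

With matching at rate r, one contributed unit becomes (1 + r) in the guild treasury and returns 4.3 × (1 + r) / 8 to the contributor.
Setting this equal to 1: 1 + r = 8/4.3 = 1.8605.
So the minimum matching rate is r = 1.8605 − 1 = 0.860.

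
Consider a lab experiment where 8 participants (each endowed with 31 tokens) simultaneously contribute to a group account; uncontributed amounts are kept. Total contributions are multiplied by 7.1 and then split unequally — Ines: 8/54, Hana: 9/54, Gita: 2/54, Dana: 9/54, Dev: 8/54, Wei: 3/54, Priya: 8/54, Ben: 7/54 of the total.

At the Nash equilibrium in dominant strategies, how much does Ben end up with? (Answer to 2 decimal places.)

173.66 tokens

Each unit j contributes comes back to j as 7.1 × (j's share), so j prefers to contribute only if that share exceeds 1/7.1 = 0.1408; otherwise keeping the unit dominates.
Ines, Hana, Dana, Dev and Priya clear that bar, contributing 31 each; the remaining 3 contribute 0. Total contributed: 155.
Ben keeps 31 and receives 7.1 × 155 × 7/54 = 142.66 from the group account, for a payoff of 173.66.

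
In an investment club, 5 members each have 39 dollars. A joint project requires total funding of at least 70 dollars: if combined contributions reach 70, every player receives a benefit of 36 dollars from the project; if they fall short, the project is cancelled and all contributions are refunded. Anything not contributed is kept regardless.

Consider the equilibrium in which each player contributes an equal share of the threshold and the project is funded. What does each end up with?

Equal share of the threshold: 70/5 = 14.
At this profile no one gains by cutting their contribution: any cut drops the total below 70, the project is cancelled, contributions are refunded, and the deviator ends with 39, which is less than 39 − 14 + 36 = 61. Contributing more than 14 just wastes the excess. So contributing exactly 14 is a best response.
Each player's payoff: 39 − 14 + 36 = 61.

61 dollars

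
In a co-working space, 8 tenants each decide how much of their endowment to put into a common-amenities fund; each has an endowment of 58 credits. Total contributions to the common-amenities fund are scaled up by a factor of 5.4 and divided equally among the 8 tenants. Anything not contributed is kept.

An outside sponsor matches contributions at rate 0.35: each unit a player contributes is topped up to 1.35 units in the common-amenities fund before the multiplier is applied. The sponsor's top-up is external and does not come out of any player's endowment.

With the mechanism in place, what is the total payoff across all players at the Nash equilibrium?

464.00 credits

Even with the mechanism, each unit contributed returns only 5.4 × 1.35 / 8 = 0.9113 per unit of net cost, so contributing nothing is still dominant.
At the Nash equilibrium no one contributes; group total payoff = 8 × 58 = 464.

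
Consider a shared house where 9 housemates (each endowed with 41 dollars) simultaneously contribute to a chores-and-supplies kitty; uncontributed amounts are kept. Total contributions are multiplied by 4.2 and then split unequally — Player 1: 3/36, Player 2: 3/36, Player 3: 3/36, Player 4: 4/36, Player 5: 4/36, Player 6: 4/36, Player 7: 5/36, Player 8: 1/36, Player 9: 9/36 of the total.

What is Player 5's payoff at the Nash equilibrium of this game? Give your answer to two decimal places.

Each unit j contributes comes back to j as 4.2 × (j's share), so j prefers to contribute only if that share exceeds 1/4.2 = 0.2381; otherwise keeping the unit dominates.
The only share above 0.2381 is Player 9's 9/36, contributing 41; the remaining 8 contribute 0. Total contributed: 41.
Player 5 keeps 41 and receives 4.2 × 41 × 4/36 = 19.13 from the chores-and-supplies kitty, for a payoff of 60.13.

60.13 dollars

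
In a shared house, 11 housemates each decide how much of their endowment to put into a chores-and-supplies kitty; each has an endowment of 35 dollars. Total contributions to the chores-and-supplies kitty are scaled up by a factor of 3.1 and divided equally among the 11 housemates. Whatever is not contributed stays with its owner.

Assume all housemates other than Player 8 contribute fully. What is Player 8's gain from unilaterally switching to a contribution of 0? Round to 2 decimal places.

25.14 dollars

Switching from a contribution of 35 to 0 lets Player 8 keep an extra 35 dollars, but lowers the chores-and-supplies kitty by 35, which costs Player 8 their own share of that drop: 3.1/11 × 35 = 9.86.
Net gain = 35 − 9.86 = 25.14. The private return per contributed unit (0.2818) is below 1, so free-riding is indeed the best response regardless of what the others do.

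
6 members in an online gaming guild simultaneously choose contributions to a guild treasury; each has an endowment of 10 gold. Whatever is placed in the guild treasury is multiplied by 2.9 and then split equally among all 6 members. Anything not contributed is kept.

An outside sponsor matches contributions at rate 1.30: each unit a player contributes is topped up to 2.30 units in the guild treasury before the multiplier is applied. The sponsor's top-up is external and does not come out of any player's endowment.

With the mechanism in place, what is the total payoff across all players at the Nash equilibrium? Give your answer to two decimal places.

Under the mechanism each unit contributed yields 2.9 × 2.30 / 6 = 1.1117 back to its contributor per unit of net cost, which exceeds 1, making full contribution the dominant choice for everyone.
So the Nash equilibrium is full contribution by all 6; the group earns 2.9 × 2.30 × 60 = 400.20.

400.20 gold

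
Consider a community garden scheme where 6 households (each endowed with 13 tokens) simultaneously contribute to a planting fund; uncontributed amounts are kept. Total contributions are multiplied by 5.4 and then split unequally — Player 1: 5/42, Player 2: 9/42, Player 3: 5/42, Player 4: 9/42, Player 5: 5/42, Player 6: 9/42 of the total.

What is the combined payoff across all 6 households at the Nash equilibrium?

For player j, contributing a unit is worthwhile iff 5.4 × (j's share) ≥ 1, i.e. iff j's share is at least 0.1852.
The shares above 0.1852 belong to Player 2, Player 4 and Player 6, contributing 13 each; the remaining 3 contribute 0. Total contributed: 39.
The planting fund pays out 5.4 × 39 = 210.60 in total (split across the unequal shares, but the aggregate is all that matters for the group sum).
The 3 free-riders keep 13 each, adding 39. Group total = 39 + 210.60 = 249.60.

249.60 tokens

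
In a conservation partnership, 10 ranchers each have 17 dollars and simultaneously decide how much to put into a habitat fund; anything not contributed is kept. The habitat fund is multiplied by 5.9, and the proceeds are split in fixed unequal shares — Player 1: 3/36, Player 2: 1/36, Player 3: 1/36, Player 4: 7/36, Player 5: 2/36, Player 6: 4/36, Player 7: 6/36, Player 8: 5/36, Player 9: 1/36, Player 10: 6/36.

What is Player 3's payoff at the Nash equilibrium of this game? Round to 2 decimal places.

19.79 dollars

Player j's private return per contributed unit is 5.9 × (j's share). Contributing is weakly dominant for j when that share is at least 1/5.9 = 0.1695, and contributing 0 is dominant otherwise.
Player 4 alone (share 7/36) is above the threshold, contributing 17; the remaining 9 contribute 0. Total contributed: 17.
Player 3 keeps 17 and receives 5.9 × 17 × 1/36 = 2.79 from the habitat fund, for a payoff of 19.79.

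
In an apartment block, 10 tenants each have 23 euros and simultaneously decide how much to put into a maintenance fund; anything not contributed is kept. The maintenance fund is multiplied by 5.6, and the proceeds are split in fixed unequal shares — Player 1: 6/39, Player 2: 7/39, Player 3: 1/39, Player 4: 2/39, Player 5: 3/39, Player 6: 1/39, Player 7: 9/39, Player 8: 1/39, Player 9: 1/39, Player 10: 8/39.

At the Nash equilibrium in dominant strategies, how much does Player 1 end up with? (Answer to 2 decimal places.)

82.45 euros

A player with share s gets back 5.6·s per unit contributed, so full contribution is dominant for anyone with s > 1/5.6 = 0.1786 and zero contribution is dominant for anyone below.
Player 2, Player 7 and Player 10 clear that bar, contributing 23 each; the remaining 7 contribute 0. Total contributed: 69.
Player 1 keeps 23 and receives 5.6 × 69 × 6/39 = 59.45 from the maintenance fund, for a payoff of 82.45.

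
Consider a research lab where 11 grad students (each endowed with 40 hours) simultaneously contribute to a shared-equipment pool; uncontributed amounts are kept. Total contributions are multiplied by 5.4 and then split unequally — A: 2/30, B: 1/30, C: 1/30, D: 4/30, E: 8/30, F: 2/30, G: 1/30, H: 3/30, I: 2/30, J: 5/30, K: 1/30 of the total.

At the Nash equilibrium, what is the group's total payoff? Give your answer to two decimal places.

Each unit j contributes comes back to j as 5.4 × (j's share), so j prefers to contribute only if that share exceeds 1/5.4 = 0.1852; otherwise keeping the unit dominates.
E alone (share 8/30) is above the threshold, contributing 40; the remaining 10 contribute 0. Total contributed: 40.
The shared-equipment pool pays out 5.4 × 40 = 216.00 in total (split across the unequal shares, but the aggregate is all that matters for the group sum).
The 10 free-riders keep 40 each, adding 400. Group total = 400 + 216.00 = 616.00.

616.00 hours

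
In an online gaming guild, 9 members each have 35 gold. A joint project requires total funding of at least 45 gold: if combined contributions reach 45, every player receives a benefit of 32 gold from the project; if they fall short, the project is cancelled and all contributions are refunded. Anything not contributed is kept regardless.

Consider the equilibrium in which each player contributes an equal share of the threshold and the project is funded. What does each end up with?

Equal share of the threshold: 45/9 = 5.
At this profile no one gains by cutting their contribution: any cut drops the total below 45, the project is cancelled, contributions are refunded, and the deviator ends with 35, which is less than 35 − 5 + 32 = 62. Contributing more than 5 just wastes the excess. So contributing exactly 5 is a best response.
Each player's payoff: 35 − 5 + 32 = 62.

62 gold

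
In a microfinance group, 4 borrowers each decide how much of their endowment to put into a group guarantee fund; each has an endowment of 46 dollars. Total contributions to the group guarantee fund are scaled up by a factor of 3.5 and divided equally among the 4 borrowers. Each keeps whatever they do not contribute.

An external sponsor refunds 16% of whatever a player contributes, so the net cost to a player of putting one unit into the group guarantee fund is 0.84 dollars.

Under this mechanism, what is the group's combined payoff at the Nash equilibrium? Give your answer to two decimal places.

673.44 dollars

With the mechanism, a contributed unit returns (3.5/4) / 0.84 = 1.0417 per unit of net cost to the contributor — now above 1 — so contributing fully is weakly dominant for every player.
So the Nash equilibrium is full contribution by all 4; the group earns 4 × (46 × 0.16 + 3.5 × 46) = 673.44.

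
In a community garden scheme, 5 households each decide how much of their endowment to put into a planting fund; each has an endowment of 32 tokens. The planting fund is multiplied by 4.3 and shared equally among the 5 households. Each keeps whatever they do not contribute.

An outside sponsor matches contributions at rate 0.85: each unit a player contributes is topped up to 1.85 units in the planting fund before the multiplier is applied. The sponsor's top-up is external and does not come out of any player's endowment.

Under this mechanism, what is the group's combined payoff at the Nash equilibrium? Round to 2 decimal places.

With the mechanism, a contributed unit returns 4.3 × 1.85 / 5 = 1.5910 per unit of net cost to the contributor — now above 1 — so contributing fully is weakly dominant for every player.
So the Nash equilibrium is full contribution by all 5; the group earns 4.3 × 1.85 × 160 = 1272.80.

1272.80 tokens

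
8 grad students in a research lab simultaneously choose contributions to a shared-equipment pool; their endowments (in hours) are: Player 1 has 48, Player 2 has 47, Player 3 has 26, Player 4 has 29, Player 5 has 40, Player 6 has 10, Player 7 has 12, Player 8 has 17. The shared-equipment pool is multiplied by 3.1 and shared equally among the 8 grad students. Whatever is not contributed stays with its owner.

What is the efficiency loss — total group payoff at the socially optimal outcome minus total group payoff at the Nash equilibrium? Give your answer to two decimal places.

The private return per contributed unit is 3.1/8 = 0.3875 < 1 for every player regardless of endowment, so the Nash equilibrium is zero contribution and the group total is Σ E_j = 48 + 47 + 26 + 29 + 40 + 10 + 12 + 17 = 229.
Each contributed unit returns 3.100 to the group, so the social optimum is full contribution by everyone: group total = 3.100 × 229 = 709.90.
Efficiency loss = (3.100 − 1) × 229 = 480.90.

480.90 hours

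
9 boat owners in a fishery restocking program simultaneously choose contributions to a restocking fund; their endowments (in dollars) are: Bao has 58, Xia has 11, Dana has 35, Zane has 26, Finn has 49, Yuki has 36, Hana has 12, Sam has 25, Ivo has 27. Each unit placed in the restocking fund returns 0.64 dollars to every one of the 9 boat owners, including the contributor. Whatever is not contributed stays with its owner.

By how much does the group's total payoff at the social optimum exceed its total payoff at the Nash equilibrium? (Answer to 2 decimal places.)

The private return per contributed unit is 0.64 < 1 for everyone, so the Nash equilibrium is zero contribution and the group total is Σ E_j = 58 + 11 + 35 + 26 + 49 + 36 + 12 + 25 + 27 = 279.
Each contributed unit returns 5.760 to the group, so the social optimum is full contribution by everyone: group total = 5.760 × 279 = 1607.04.
Efficiency loss = (5.760 − 1) × 279 = 1328.04.

1328.04 dollars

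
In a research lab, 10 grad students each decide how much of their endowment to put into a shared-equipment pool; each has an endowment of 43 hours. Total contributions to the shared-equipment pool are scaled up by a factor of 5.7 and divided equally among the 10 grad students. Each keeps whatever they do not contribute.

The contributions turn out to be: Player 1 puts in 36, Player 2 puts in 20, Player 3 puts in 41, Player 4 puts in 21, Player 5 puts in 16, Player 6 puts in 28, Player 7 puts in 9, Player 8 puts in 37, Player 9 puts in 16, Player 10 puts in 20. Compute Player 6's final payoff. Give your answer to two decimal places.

Total contributed: 36 + 20 + 41 + 21 + 16 + 28 + 9 + 37 + 16 + 20 = 244.
Each receives 5.7 × 244 / 10 = 139.08 from the shared-equipment pool.
Player 6 keeps 43 − 28 = 15, so Player 6's payoff is 15 + 139.08 = 154.08.

154.08 hours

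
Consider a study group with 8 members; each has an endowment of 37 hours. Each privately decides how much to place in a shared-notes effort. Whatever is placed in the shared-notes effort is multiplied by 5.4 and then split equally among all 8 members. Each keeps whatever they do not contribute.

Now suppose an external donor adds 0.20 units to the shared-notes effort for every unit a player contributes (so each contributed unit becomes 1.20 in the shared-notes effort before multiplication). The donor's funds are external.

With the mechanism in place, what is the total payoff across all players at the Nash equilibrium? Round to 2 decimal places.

The effective private return is 5.4 × 1.20 / 8 = 0.8100, which is still under 1, so the mechanism doesn't change anyone's dominant strategy: zero contribution.
At the Nash equilibrium no one contributes; group total payoff = 8 × 37 = 296.

296.00 hours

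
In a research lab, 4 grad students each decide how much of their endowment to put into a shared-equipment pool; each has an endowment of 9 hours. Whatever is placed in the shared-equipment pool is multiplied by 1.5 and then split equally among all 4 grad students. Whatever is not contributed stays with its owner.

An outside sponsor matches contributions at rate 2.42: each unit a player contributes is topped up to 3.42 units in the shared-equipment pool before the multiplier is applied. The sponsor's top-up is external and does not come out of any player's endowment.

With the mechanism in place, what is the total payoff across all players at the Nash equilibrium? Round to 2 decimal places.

184.68 hours

With the mechanism, a contributed unit returns 1.5 × 3.42 / 4 = 1.2825 per unit of net cost to the contributor — now above 1 — so contributing fully is weakly dominant for every player.
So the Nash equilibrium is full contribution by all 4; the group earns 1.5 × 3.42 × 36 = 184.68.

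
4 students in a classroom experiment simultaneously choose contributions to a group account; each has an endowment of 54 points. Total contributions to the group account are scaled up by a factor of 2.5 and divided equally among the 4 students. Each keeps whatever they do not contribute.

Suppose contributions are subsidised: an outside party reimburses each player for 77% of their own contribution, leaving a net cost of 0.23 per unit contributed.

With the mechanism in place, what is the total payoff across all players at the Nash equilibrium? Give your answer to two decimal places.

The effective private return per unit is now (2.5/4) / 0.23 = 2.7174 > 1, so every player's dominant strategy flips to full contribution.
So the Nash equilibrium is full contribution by all 4; the group earns 4 × (54 × 0.77 + 2.5 × 54) = 706.32.

706.32 points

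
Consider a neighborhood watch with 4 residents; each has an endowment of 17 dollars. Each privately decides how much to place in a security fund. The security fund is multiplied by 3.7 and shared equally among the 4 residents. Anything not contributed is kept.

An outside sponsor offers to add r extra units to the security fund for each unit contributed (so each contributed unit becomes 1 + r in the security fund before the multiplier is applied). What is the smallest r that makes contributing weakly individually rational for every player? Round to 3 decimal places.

0.081

With matching at rate r, one contributed unit becomes (1 + r) in the security fund and returns 3.7 × (1 + r) / 4 to the contributor.
Setting this equal to 1: 1 + r = 4/3.7 = 1.0811.
So the minimum matching rate is r = 1.0811 − 1 = 0.081.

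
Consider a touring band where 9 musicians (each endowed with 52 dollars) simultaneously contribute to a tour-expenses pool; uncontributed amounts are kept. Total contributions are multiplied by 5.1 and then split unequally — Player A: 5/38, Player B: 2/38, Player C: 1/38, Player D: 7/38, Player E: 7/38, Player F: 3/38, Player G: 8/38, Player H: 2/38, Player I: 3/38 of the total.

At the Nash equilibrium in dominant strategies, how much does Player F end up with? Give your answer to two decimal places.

72.94 dollars

Player j's private return per contributed unit is 5.1 × (j's share). Contributing is weakly dominant for j when that share is at least 1/5.1 = 0.1961, and contributing 0 is dominant otherwise.
Only Player G (8/38) clears that bar, contributing 52; the remaining 8 contribute 0. Total contributed: 52.
Player F keeps 52 and receives 5.1 × 52 × 3/38 = 20.94 from the tour-expenses pool, for a payoff of 72.94.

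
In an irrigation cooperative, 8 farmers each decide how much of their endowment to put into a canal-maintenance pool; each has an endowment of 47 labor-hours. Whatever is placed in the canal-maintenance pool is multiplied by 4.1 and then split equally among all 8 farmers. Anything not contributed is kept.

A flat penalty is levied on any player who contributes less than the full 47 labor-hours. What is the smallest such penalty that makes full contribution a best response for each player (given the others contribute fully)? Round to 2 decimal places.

Given the others contribute fully, the best deviation is to contribute 0 (any partial contribution still incurs the fine and gives up units whose private return 0.5125 is below 1).
Deviating from 47 to 0 saves 47 labor-hours but forfeits the deviator's share of the drop in the canal-maintenance pool: 4.1/8 × 47 = 24.09.
So the deviation gain is 47 − 24.09 = 22.91, and the fine must be at least 22.91 labor-hours to wipe it out.

22.91 labor-hours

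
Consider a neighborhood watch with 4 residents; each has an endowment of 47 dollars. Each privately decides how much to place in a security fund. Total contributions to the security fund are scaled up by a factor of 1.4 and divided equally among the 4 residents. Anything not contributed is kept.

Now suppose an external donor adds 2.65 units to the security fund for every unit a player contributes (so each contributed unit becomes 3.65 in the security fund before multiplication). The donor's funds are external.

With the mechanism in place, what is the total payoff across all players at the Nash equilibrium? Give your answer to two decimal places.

With the mechanism, a contributed unit returns 1.4 × 3.65 / 4 = 1.2775 per unit of net cost to the contributor — now above 1 — so contributing fully is weakly dominant for every player.
At the Nash equilibrium everyone contributes 47. Group total payoff = 1.4 × 3.65 × 188 = 960.68.

960.68 dollars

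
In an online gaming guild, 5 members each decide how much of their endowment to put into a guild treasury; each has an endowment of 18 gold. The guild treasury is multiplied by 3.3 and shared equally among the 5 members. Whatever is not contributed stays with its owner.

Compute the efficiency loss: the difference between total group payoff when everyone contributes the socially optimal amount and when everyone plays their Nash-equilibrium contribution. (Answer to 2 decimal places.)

207.00 gold

Each contributed unit returns 3.3/5 = 0.6600 to its contributor — below 1 — so contributing 0 is dominant for every player. At the Nash equilibrium everyone keeps their 18, and the group total is 5 × 18 = 90.
Each contributed unit returns 3.300 to the group as a whole (0.6600 to each of 5 players), which exceeds 1, so the social optimum is full contribution: group total = 3.300 × 90 = 297.00.
Efficiency loss = 297.00 − 90 = 207.00.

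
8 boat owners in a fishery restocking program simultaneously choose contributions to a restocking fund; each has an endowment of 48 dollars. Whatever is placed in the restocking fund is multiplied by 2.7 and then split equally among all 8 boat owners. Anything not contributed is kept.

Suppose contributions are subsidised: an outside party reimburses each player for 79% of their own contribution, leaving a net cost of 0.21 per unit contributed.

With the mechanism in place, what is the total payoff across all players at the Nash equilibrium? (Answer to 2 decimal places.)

1340.16 dollars

Under the mechanism each unit contributed yields (2.7/8) / 0.21 = 1.6071 back to its contributor per unit of net cost, which exceeds 1, making full contribution the dominant choice for everyone.
So the Nash equilibrium is full contribution by all 8; the group earns 8 × (48 × 0.79 + 2.7 × 48) = 1340.16.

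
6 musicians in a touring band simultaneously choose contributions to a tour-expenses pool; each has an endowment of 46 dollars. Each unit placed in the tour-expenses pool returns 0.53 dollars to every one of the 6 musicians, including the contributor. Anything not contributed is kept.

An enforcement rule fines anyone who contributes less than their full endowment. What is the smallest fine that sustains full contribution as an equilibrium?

Given the others contribute fully, the best deviation is to contribute 0 (any partial contribution still incurs the fine and gives up units whose private return 0.53 is below 1).
Deviating from 46 to 0 saves 46 dollars but forfeits the deviator's share of the drop in the tour-expenses pool: 0.53 × 46 = 24.38.
So the deviation gain is 46 − 24.38 = 21.62, and the fine must be at least 21.62 dollars to wipe it out.

21.62 dollars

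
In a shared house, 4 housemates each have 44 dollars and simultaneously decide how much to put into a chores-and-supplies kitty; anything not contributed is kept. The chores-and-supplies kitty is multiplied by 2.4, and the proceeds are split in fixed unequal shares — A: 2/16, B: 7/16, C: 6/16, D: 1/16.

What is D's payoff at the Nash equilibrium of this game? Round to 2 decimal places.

50.60 dollars

Each unit j contributes comes back to j as 2.4 × (j's share), so j prefers to contribute only if that share exceeds 1/2.4 = 0.4167; otherwise keeping the unit dominates.
B alone (share 7/16) is above the threshold, contributing 44; the remaining 3 contribute 0. Total contributed: 44.
D keeps 44 and receives 2.4 × 44 × 1/16 = 6.60 from the chores-and-supplies kitty, for a payoff of 50.60.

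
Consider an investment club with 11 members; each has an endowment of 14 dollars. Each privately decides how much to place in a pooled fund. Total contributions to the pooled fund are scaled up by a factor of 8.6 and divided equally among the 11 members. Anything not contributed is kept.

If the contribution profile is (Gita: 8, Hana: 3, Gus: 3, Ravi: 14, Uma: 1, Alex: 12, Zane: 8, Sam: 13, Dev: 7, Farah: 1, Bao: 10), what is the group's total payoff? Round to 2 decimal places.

Total contributed: 8 + 3 + 3 + 14 + 1 + 12 + 8 + 13 + 7 + 1 + 10 = 80; total kept: 11 × 14 − 80 = 74.
The pooled fund pays out 8.6 × 80 = 688.00 in aggregate.
Group total = 74 + 688.00 = 762.00.

762.00 dollars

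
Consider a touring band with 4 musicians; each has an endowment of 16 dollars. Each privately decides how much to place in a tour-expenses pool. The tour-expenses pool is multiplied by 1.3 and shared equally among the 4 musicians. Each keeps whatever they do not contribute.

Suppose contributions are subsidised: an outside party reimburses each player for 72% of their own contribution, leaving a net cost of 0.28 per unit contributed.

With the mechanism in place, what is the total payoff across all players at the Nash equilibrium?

129.28 dollars

Under the mechanism each unit contributed yields (1.3/4) / 0.28 = 1.1607 back to its contributor per unit of net cost, which exceeds 1, making full contribution the dominant choice for everyone.
At the Nash equilibrium everyone contributes 16. Group total payoff = 4 × (16 × 0.72 + 1.3 × 16) = 129.28.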